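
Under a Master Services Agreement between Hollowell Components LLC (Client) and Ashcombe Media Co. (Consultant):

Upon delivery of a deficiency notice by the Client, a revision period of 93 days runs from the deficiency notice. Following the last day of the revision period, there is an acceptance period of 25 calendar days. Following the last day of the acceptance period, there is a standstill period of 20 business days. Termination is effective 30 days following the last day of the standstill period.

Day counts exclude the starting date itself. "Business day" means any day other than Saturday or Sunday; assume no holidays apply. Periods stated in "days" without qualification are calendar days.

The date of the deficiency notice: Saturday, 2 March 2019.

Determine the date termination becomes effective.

The last day of the revision period: 2 March 2019 + 93 days = 3 June 2019.
The last day of the acceptance period: 3 June 2019 + 25 days = 28 June 2019.
The last day of the standstill period: counting 20 business days from Friday, 28 June 2019 (Jul 1, Jul 2, Jul 3, Jul 4, …, Jul 24, Jul 25, Jul 26, skipping weekends) reaches Friday, 26 July 2019.
The date termination becomes effective: 26 July 2019 + 30 days = 25 August 2019.

25 August 2019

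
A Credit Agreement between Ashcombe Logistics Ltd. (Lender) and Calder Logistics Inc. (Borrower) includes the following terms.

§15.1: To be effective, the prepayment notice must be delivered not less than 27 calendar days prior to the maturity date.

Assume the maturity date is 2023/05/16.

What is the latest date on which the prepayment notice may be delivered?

2023/05/16 minus 27 days is 2023/04/19.

2023/04/19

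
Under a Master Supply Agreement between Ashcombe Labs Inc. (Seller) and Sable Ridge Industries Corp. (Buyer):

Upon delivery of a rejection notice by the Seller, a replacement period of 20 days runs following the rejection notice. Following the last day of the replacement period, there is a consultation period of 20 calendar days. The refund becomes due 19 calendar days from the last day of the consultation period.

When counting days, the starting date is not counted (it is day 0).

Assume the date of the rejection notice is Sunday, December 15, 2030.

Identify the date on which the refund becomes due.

February 12, 2031

Adding 20 calendar days to December 15, 2030 gives January 4, 2031, which is the last day of the replacement period.
Adding 20 calendar days to January 4, 2031 gives January 24, 2031, which is the last day of the consultation period.
The date on which the refund becomes due: January 24, 2031 + 19 days = February 12, 2031.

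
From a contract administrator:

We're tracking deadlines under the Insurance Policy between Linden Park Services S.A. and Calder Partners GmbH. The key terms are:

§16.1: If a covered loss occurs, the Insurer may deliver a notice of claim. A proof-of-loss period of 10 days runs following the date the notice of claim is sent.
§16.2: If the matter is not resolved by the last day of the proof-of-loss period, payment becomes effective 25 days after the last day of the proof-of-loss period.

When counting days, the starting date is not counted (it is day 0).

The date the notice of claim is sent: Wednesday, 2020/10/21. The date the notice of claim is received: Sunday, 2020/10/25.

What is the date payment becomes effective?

The last day of the proof-of-loss period: 2020/10/21 + 10 days = 2020/10/31.
Adding 25 calendar days to 2020/10/31 gives 2020/11/25, which is the date payment becomes effective.

2020/11/25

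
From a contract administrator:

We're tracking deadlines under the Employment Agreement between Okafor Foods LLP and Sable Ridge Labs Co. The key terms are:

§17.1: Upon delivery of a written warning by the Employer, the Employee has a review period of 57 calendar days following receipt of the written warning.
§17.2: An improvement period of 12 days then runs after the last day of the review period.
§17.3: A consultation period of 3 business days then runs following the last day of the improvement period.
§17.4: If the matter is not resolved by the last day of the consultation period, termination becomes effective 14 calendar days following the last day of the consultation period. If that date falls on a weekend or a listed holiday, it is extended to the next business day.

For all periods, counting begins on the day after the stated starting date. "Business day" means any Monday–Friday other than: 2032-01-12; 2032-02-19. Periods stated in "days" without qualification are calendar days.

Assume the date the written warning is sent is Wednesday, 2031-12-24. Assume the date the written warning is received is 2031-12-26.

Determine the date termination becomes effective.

2032-03-23

The last day of the review period: 57 calendar days after 2031-12-26 is 2032-02-21.
Adding 12 calendar days to 2032-02-21 gives 2032-03-04, which is the last day of the improvement period.
The last day of the consultation period: counting 3 business days from Thursday, 2032-03-04 (Mar 5, Mar 8, Mar 9, skipping weekends) reaches Tuesday, 2032-03-09.
The date termination becomes effective: 14 calendar days after 2032-03-09 is 2032-03-23. 2032-03-23 is a Tuesday and is not a listed holiday, so no roll-forward applies.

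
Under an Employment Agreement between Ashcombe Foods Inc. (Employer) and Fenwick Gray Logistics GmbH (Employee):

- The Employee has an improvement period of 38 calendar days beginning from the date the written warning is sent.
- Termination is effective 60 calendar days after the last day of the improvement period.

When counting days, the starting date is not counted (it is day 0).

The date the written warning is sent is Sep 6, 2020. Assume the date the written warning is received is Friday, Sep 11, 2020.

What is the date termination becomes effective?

The last day of the improvement period: 38 calendar days after Sep 6, 2020 is Oct 14, 2020.
The date termination becomes effective: Oct 14, 2020 + 60 days = Dec 13, 2020.

Dec 13, 2020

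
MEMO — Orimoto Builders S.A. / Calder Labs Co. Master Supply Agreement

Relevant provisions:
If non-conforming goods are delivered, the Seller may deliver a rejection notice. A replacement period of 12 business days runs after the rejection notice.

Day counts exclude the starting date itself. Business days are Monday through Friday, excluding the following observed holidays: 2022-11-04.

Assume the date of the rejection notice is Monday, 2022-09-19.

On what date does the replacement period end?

2022-10-05

The last day of the replacement period: counting 12 business days from Monday, 2022-09-19 (Sep 20, Sep 21, Sep 22, Sep 23, …, Oct 3, Oct 4, Oct 5, skipping weekends) reaches Wednesday, 2022-10-05.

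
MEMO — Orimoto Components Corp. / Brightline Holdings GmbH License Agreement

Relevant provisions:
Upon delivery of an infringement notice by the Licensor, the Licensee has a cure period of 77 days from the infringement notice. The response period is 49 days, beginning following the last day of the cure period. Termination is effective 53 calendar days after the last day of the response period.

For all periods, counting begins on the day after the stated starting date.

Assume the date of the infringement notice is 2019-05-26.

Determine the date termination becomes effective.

2019-11-21

The last day of the cure period: 77 calendar days after 2019-05-26 is 2019-08-11.
The last day of the response period: 2019-08-11 + 49 days = 2019-09-29.
The date termination becomes effective: 2019-09-29 + 53 days = 2019-11-21.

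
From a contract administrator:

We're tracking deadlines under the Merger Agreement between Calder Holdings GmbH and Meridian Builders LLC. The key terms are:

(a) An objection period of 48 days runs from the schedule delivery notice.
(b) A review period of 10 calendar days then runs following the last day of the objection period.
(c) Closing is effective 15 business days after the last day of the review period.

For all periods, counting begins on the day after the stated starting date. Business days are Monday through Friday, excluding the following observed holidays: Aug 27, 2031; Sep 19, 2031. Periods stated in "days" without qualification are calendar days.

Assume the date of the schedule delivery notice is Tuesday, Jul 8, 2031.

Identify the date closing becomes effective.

Adding 48 calendar days to Jul 8, 2031 gives Aug 25, 2031, which is the last day of the objection period.
The last day of the review period: 10 calendar days after Aug 25, 2031 is Sep 4, 2031.
From Thursday, Sep 4, 2031, 15 business days (Sep 5, Sep 8, Sep 9, Sep 10, …, Sep 24, Sep 25, Sep 26, skipping weekends and the listed holiday on Sep 19) brings us to Friday, Sep 26, 2031, which is the date closing becomes effective.

Sep 26, 2031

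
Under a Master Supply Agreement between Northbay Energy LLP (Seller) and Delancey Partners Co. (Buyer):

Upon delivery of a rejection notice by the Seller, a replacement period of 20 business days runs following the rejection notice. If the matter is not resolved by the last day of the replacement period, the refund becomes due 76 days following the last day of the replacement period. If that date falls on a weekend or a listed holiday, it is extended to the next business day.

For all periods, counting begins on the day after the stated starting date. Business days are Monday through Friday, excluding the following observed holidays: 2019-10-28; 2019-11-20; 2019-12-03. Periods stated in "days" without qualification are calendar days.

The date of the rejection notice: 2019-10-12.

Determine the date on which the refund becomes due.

2020-01-27

From Saturday, 2019-10-12, 20 business days (Oct 14, Oct 15, Oct 16, Oct 17, …, Nov 7, Nov 8, Nov 11, skipping weekends and the listed holiday on Oct 28) brings us to Monday, 2019-11-11, which is the last day of the replacement period.
The date on which the refund becomes due: 2019-11-11 + 76 days = 2020-01-26. That falls on a Sunday, so it rolls to the next business day, Monday, 2020-01-27.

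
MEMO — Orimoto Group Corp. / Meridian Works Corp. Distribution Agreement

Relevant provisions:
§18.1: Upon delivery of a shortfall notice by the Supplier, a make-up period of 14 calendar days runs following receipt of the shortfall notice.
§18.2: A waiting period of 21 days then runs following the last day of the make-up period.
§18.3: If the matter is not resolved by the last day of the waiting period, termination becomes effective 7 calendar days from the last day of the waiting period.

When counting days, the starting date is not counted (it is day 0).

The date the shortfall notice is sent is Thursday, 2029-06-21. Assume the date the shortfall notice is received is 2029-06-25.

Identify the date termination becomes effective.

2029-08-06

The last day of the make-up period: 14 calendar days after 2029-06-25 is 2029-07-09.
The last day of the waiting period: 21 calendar days after 2029-07-09 is 2029-07-30.
Adding 7 calendar days to 2029-07-30 gives 2029-08-06, which is the date termination becomes effective.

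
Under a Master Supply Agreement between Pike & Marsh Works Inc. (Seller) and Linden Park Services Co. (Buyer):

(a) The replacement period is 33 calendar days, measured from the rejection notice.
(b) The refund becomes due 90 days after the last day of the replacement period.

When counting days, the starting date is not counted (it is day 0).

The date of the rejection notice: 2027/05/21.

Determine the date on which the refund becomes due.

The last day of the replacement period: 2027/05/21 + 33 days = 2027/06/23.
The date on which the refund becomes due: 2027/06/23 + 90 days = 2027/09/21.

2027/09/21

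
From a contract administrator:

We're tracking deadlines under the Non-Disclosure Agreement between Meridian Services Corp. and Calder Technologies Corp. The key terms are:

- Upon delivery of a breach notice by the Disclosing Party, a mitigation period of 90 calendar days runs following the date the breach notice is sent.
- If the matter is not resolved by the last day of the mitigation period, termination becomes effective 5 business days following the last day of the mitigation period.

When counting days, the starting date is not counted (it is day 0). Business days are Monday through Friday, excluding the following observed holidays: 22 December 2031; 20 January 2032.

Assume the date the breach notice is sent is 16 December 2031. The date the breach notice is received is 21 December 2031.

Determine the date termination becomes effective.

22 March 2032

The last day of the mitigation period: 16 December 2031 + 90 days = 15 March 2032.
The date termination becomes effective: counting 5 business days from Monday, 15 March 2032 (Mar 16, Mar 17, Mar 18, Mar 19, Mar 22, skipping weekends) reaches Monday, 22 March 2032.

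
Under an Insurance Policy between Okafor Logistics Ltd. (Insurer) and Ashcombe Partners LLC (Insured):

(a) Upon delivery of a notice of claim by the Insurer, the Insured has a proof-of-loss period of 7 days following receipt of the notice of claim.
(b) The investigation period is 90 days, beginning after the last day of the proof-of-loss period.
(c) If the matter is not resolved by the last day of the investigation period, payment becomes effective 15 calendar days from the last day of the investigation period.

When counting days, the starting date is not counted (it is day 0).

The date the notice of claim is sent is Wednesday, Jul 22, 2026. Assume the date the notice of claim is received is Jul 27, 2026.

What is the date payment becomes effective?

Nov 16, 2026

The last day of the proof-of-loss period: 7 calendar days after Jul 27, 2026 is Aug 3, 2026.
The last day of the investigation period: Aug 3, 2026 + 90 days = Nov 1, 2026.
The date payment becomes effective: 15 calendar days after Nov 1, 2026 is Nov 16, 2026.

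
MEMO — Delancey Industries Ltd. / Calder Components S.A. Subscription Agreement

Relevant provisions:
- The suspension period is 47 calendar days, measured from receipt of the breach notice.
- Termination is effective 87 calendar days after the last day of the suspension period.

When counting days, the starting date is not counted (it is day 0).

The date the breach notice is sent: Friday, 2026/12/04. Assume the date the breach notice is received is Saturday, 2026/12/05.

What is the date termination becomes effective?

Adding 47 calendar days to 2026/12/05 gives 2027/01/21, which is the last day of the suspension period.
The date termination becomes effective: 87 calendar days after 2027/01/21 is 2027/04/18.

2027/04/18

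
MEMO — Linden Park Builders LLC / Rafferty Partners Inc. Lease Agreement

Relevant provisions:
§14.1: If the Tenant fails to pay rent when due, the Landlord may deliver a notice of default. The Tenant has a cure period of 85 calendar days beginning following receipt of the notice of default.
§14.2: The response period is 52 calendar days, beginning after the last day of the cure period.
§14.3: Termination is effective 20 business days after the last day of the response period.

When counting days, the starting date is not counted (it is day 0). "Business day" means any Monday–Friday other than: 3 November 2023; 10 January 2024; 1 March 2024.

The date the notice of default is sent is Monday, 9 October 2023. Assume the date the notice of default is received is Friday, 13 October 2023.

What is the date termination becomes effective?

Adding 85 calendar days to 13 October 2023 gives 6 January 2024, which is the last day of the cure period.
Adding 52 calendar days to 6 January 2024 gives 27 February 2024, which is the last day of the response period.
The date termination becomes effective: 20 business days after Tuesday, 27 February 2024, skipping weekends and the listed holiday on Mar 1 — Feb 28, Feb 29, Mar 4, Mar 5, …, Mar 25, Mar 26, Mar 27 — lands on Wednesday, 27 March 2024.

27 March 2024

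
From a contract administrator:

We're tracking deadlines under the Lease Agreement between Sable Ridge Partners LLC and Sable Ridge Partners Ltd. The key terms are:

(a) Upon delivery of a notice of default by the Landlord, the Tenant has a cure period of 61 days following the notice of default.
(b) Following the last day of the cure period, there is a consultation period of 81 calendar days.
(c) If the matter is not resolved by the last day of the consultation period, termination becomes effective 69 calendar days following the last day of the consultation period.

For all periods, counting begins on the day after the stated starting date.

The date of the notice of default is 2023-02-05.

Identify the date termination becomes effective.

2023-09-04

Adding 61 calendar days to 2023-02-05 gives 2023-04-07, which is the last day of the cure period.
Adding 81 calendar days to 2023-04-07 gives 2023-06-27, which is the last day of the consultation period.
The date termination becomes effective: 69 calendar days after 2023-06-27 is 2023-09-04.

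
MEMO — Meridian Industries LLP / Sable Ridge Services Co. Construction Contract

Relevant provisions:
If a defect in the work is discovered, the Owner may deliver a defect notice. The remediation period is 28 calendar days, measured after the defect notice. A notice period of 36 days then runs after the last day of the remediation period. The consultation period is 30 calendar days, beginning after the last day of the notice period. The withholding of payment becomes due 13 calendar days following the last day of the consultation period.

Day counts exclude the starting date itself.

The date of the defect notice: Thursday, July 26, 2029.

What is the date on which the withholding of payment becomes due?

November 10, 2029

The last day of the remediation period: July 26, 2029 + 28 days = August 23, 2029.
The last day of the notice period: 36 calendar days after August 23, 2029 is September 28, 2029.
The last day of the consultation period: 30 calendar days after September 28, 2029 is October 28, 2029.
The date on which the withholding of payment becomes due: October 28, 2029 + 13 days = November 10, 2029.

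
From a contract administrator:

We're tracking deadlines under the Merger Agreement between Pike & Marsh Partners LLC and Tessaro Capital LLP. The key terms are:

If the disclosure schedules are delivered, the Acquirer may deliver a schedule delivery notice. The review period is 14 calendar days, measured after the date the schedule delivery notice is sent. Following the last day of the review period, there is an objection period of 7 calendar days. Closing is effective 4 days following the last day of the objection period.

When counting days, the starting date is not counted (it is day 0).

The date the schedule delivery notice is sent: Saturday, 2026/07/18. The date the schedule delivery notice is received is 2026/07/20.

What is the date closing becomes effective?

2026/08/12

The last day of the review period: 2026/07/18 + 14 days = 2026/08/01.
The last day of the objection period: 2026/08/01 + 7 days = 2026/08/08.
The date closing becomes effective: 2026/08/08 + 4 days = 2026/08/12.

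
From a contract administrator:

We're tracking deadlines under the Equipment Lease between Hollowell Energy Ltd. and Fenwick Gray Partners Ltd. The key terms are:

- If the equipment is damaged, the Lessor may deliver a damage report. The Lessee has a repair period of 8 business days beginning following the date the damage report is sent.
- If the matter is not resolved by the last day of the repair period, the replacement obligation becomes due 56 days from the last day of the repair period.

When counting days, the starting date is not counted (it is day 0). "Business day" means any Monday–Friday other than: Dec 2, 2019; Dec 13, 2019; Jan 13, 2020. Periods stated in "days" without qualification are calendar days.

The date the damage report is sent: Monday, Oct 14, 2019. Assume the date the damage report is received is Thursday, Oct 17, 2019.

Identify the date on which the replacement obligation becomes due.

The last day of the repair period: 8 business days after Monday, Oct 14, 2019, skipping weekends — Oct 15, Oct 16, Oct 17, Oct 18, Oct 21, Oct 22, Oct 23, Oct 24 — lands on Thursday, Oct 24, 2019.
The date on which the replacement obligation becomes due: Oct 24, 2019 + 56 days = Dec 19, 2019.

Dec 19, 2019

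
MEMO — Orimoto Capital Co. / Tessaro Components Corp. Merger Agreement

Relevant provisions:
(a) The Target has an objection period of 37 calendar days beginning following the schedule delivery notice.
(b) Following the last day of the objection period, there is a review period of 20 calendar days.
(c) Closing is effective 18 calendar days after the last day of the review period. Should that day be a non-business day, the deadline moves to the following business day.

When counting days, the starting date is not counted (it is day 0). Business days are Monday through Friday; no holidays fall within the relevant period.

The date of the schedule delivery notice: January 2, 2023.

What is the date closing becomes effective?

March 20, 2023

The last day of the objection period: 37 calendar days after January 2, 2023 is February 8, 2023.
Adding 20 calendar days to February 8, 2023 gives February 28, 2023, which is the last day of the review period.
Adding 18 calendar days to February 28, 2023 gives March 18, 2023, which is the date closing becomes effective. That falls on a Saturday, so it rolls to the next business day, Monday, March 20, 2023.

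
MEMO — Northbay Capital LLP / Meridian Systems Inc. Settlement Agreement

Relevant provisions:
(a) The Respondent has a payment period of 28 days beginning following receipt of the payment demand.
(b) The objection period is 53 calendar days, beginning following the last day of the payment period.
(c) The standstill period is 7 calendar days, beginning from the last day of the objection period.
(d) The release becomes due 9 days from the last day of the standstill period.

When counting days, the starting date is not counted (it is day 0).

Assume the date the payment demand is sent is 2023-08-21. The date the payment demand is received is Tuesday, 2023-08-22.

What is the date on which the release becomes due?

The last day of the payment period: 2023-08-22 + 28 days = 2023-09-19.
The last day of the objection period: 2023-09-19 + 53 days = 2023-11-11.
The last day of the standstill period: 2023-11-11 + 7 days = 2023-11-18.
Adding 9 calendar days to 2023-11-18 gives 2023-11-27, which is the date on which the release becomes due.

2023-11-27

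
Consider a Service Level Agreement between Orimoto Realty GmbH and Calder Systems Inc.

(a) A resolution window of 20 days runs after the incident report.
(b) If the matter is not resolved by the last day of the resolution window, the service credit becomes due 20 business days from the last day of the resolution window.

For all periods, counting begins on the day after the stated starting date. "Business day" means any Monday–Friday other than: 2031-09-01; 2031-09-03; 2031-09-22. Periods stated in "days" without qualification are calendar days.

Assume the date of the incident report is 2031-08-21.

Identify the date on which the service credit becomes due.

The last day of the resolution window: 20 calendar days after 2031-08-21 is 2031-09-10.
The date on which the service credit becomes due: 20 business days after Wednesday, 2031-09-10, skipping weekends and the listed holiday on Sep 22 — Sep 11, Sep 12, Sep 15, Sep 16, …, Oct 7, Oct 8, Oct 9 — lands on Thursday, 2031-10-09.

2031-10-09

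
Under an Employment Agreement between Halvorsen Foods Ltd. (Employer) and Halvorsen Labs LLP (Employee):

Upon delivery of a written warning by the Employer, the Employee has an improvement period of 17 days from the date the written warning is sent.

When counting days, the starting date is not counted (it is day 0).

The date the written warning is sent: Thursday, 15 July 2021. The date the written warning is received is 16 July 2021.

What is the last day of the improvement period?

1 August 2021

The last day of the improvement period: 17 calendar days after 15 July 2021 is 1 August 2021.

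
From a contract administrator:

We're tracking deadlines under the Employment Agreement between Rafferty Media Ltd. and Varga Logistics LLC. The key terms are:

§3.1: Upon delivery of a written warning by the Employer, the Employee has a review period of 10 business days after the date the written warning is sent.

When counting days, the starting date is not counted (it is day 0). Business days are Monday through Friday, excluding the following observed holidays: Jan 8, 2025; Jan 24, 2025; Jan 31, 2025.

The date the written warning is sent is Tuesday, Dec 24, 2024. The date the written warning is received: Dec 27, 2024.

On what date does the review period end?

Jan 7, 2025

The last day of the review period: counting 10 business days from Tuesday, Dec 24, 2024 (Dec 25, Dec 26, Dec 27, Dec 30, Dec 31, Jan 1, Jan 2, Jan 3, Jan 6, Jan 7, skipping weekends) reaches Tuesday, Jan 7, 2025.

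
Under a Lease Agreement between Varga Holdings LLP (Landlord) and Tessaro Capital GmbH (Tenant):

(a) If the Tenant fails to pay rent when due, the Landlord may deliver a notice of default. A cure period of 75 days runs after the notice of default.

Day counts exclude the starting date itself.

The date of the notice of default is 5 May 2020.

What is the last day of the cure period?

19 July 2020

Adding 75 calendar days to 5 May 2020 gives 19 July 2020, which is the last day of the cure period.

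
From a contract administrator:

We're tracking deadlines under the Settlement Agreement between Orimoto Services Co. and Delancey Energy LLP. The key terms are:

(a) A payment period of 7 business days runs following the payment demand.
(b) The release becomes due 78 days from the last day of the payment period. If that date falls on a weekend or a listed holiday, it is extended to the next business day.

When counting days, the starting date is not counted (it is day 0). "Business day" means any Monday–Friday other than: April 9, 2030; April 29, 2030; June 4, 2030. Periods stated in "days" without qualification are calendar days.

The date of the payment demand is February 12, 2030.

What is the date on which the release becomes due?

May 10, 2030

The last day of the payment period: counting 7 business days from Tuesday, February 12, 2030 (Feb 13, Feb 14, Feb 15, Feb 18, Feb 19, Feb 20, Feb 21, skipping weekends) reaches Thursday, February 21, 2030.
Adding 78 calendar days to February 21, 2030 gives May 10, 2030, which is the date on which the release becomes due. May 10, 2030 is a Friday and is not a listed holiday, so no roll-forward applies.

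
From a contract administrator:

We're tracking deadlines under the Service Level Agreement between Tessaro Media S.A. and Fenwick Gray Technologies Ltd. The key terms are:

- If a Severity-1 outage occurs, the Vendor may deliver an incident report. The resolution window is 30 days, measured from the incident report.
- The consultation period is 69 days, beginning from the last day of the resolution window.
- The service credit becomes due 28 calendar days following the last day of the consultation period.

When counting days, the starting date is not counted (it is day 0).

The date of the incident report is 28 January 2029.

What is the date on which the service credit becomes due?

4 June 2029

Adding 30 calendar days to 28 January 2029 gives 27 February 2029, which is the last day of the resolution window.
Adding 69 calendar days to 27 February 2029 gives 7 May 2029, which is the last day of the consultation period.
The date on which the service credit becomes due: 28 calendar days after 7 May 2029 is 4 June 2029.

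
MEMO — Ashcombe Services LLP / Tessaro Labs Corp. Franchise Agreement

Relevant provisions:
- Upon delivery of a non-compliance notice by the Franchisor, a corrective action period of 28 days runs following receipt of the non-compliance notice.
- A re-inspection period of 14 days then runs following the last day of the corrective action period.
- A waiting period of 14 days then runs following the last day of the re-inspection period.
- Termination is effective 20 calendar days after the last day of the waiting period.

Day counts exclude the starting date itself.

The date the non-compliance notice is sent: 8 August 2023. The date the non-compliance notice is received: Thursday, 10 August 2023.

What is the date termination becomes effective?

25 October 2023

The last day of the corrective action period: 28 calendar days after 10 August 2023 is 7 September 2023.
The last day of the re-inspection period: 14 calendar days after 7 September 2023 is 21 September 2023.
Adding 14 calendar days to 21 September 2023 gives 5 October 2023, which is the last day of the waiting period.
Adding 20 calendar days to 5 October 2023 gives 25 October 2023, which is the date termination becomes effective.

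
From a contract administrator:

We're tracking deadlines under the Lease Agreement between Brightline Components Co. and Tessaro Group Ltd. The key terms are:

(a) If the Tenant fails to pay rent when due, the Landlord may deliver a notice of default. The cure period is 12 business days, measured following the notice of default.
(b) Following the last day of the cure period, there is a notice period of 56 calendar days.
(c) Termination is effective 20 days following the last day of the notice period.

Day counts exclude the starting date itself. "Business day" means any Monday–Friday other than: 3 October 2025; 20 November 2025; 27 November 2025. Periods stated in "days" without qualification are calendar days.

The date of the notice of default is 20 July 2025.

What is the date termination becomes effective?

The last day of the cure period: 12 business days after Sunday, 20 July 2025, skipping weekends — Jul 21, Jul 22, Jul 23, Jul 24, …, Aug 1, Aug 4, Aug 5 — lands on Tuesday, 5 August 2025.
Adding 56 calendar days to 5 August 2025 gives 30 September 2025, which is the last day of the notice period.
Adding 20 calendar days to 30 September 2025 gives 20 October 2025, which is the date termination becomes effective.

20 October 2025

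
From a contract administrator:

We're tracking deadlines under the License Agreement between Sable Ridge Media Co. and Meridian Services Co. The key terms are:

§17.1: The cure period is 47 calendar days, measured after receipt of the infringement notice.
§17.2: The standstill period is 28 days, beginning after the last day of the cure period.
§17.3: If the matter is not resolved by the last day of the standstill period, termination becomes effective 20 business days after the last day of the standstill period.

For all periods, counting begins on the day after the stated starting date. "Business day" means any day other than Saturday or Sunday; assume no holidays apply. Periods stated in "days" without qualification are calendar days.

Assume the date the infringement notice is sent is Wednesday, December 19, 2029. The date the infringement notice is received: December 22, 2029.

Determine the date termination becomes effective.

April 4, 2030

Adding 47 calendar days to December 22, 2029 gives February 7, 2030, which is the last day of the cure period.
Adding 28 calendar days to February 7, 2030 gives March 7, 2030, which is the last day of the standstill period.
The date termination becomes effective: 20 business days after Thursday, March 7, 2030, skipping weekends — Mar 8, Mar 11, Mar 12, Mar 13, …, Apr 2, Apr 3, Apr 4 — lands on Thursday, April 4, 2030.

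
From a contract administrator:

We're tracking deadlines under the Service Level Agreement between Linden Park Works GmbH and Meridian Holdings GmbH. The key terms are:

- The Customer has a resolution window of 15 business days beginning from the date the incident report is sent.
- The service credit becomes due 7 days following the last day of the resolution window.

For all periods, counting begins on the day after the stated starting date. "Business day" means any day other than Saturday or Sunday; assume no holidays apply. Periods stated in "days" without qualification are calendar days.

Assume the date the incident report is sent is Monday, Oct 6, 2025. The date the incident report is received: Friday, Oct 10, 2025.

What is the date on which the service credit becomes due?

Nov 3, 2025

The last day of the resolution window: counting 15 business days from Monday, Oct 6, 2025 (Oct 7, Oct 8, Oct 9, Oct 10, …, Oct 23, Oct 24, Oct 27, skipping weekends) reaches Monday, Oct 27, 2025.
The date on which the service credit becomes due: 7 calendar days after Oct 27, 2025 is Nov 3, 2025.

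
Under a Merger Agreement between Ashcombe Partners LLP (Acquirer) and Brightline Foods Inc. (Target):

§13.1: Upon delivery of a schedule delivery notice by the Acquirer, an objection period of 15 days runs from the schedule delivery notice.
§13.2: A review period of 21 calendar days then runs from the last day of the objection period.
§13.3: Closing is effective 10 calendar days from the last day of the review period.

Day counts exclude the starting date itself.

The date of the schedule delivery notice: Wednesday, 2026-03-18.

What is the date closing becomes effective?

Adding 15 calendar days to 2026-03-18 gives 2026-04-02, which is the last day of the objection period.
Adding 21 calendar days to 2026-04-02 gives 2026-04-23, which is the last day of the review period.
Adding 10 calendar days to 2026-04-23 gives 2026-05-03, which is the date closing becomes effective.

2026-05-03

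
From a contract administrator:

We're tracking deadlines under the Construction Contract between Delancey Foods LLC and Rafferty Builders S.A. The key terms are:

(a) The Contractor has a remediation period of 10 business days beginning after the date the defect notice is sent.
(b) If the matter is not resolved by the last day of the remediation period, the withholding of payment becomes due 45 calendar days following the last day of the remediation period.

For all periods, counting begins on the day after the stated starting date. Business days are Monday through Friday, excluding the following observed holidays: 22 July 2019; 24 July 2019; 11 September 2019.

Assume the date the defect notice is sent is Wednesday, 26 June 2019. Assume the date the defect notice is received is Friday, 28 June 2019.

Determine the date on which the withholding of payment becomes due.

24 August 2019

The last day of the remediation period: 10 business days after Wednesday, 26 June 2019, skipping weekends — Jun 27, Jun 28, Jul 1, Jul 2, Jul 3, Jul 4, Jul 5, Jul 8, Jul 9, Jul 10 — lands on Wednesday, 10 July 2019.
The date on which the withholding of payment becomes due: 45 calendar days after 10 July 2019 is 24 August 2019.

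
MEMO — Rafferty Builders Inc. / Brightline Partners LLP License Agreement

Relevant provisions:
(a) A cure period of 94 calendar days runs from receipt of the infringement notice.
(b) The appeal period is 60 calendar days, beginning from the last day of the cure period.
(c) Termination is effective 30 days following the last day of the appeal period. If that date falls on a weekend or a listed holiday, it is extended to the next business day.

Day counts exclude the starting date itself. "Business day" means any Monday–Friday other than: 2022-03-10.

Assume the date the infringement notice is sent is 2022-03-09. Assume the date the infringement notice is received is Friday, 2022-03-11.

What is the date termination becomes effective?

2022-09-12

Adding 94 calendar days to 2022-03-11 gives 2022-06-13, which is the last day of the cure period.
The last day of the appeal period: 60 calendar days after 2022-06-13 is 2022-08-12.
The date termination becomes effective: 2022-08-12 + 30 days = 2022-09-11. That falls on a Sunday, so it rolls to the next business day, Monday, 2022-09-12.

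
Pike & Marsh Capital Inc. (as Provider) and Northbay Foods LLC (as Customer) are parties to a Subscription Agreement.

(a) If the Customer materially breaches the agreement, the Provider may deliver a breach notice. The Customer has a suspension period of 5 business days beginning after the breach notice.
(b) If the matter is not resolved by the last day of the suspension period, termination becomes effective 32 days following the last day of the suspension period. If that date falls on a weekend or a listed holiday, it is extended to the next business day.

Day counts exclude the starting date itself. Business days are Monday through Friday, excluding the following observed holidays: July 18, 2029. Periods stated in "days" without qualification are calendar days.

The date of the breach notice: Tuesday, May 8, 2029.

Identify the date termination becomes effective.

June 18, 2029

From Tuesday, May 8, 2029, 5 business days (May 9, May 10, May 11, May 14, May 15, skipping weekends) brings us to Tuesday, May 15, 2029, which is the last day of the suspension period.
The date termination becomes effective: May 15, 2029 + 32 days = June 16, 2029. That falls on a Saturday, so it rolls to the next business day, Monday, June 18, 2029.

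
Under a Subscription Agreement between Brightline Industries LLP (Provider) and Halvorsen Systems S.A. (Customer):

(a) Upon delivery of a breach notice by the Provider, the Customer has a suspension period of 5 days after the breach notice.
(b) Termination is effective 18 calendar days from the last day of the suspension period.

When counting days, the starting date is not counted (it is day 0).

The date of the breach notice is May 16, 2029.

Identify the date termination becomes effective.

The last day of the suspension period: May 16, 2029 + 5 days = May 21, 2029.
The date termination becomes effective: May 21, 2029 + 18 days = June 8, 2029.

June 8, 2029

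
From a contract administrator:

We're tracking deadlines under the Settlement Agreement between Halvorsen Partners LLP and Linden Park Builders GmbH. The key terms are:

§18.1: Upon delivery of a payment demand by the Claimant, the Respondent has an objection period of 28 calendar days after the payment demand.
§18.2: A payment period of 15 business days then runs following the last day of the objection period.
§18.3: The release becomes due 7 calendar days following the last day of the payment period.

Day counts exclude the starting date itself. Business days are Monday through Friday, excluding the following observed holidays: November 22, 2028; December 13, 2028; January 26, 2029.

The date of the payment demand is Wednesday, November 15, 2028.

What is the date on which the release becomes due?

January 10, 2029

Adding 28 calendar days to November 15, 2028 gives December 13, 2028, which is the last day of the objection period.
The last day of the payment period: 15 business days after Wednesday, December 13, 2028, skipping weekends — Dec 14, Dec 15, Dec 18, Dec 19, …, Jan 1, Jan 2, Jan 3 — lands on Wednesday, January 3, 2029.
The date on which the release becomes due: 7 calendar days after January 3, 2029 is January 10, 2029.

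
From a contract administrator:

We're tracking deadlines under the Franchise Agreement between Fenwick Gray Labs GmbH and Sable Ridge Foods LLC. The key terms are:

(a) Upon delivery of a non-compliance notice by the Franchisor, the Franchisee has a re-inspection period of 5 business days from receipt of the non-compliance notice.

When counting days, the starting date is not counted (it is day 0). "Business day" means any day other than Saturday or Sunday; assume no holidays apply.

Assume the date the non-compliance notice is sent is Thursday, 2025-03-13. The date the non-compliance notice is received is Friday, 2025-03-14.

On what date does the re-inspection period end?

From Friday, 2025-03-14, 5 business days (Mar 17, Mar 18, Mar 19, Mar 20, Mar 21, skipping weekends) brings us to Friday, 2025-03-21, which is the last day of the re-inspection period.

2025-03-21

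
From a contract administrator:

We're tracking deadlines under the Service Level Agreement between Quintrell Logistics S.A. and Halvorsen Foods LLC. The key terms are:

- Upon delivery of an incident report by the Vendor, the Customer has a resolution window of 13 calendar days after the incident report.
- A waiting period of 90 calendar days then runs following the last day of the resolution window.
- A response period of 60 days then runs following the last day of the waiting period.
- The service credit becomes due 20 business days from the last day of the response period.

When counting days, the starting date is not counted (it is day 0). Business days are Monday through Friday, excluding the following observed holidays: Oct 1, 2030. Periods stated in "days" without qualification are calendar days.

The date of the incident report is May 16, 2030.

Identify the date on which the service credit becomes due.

Adding 13 calendar days to May 16, 2030 gives May 29, 2030, which is the last day of the resolution window.
The last day of the waiting period: May 29, 2030 + 90 days = Aug 27, 2030.
The last day of the response period: 60 calendar days after Aug 27, 2030 is Oct 26, 2030.
The date on which the service credit becomes due: 20 business days after Saturday, Oct 26, 2030, skipping weekends — Oct 28, Oct 29, Oct 30, Oct 31, …, Nov 20, Nov 21, Nov 22 — lands on Friday, Nov 22, 2030.

Nov 22, 2030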